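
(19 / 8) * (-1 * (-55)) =1045 / 8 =130.62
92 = 92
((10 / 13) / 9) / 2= 5 / 117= 0.04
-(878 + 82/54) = -23747/27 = -879.52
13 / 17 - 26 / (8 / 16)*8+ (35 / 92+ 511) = 150371 / 1564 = 96.15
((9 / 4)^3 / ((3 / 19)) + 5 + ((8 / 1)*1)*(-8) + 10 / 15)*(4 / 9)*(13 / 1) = 34463 / 432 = 79.78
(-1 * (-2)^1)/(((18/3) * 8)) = 1/24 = 0.04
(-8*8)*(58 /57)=-3712 /57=-65.12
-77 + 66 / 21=-517 / 7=-73.86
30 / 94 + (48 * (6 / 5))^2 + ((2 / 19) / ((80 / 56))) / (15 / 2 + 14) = 3185276321 / 959975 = 3318.08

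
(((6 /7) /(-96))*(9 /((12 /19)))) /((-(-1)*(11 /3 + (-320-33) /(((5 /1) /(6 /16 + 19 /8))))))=855 /1280048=0.00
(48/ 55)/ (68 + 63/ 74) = 3552/ 280225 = 0.01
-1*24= -24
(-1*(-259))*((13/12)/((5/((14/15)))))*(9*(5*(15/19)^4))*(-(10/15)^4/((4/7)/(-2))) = 82491500/130321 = 632.99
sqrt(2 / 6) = sqrt(3) / 3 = 0.58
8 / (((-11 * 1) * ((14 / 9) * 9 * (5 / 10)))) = -8 / 77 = -0.10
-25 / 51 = -0.49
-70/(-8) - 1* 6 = 11/4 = 2.75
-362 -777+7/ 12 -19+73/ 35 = -485239/ 420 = -1155.33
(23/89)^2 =529/7921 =0.07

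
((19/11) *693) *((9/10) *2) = 10773/5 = 2154.60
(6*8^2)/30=64/5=12.80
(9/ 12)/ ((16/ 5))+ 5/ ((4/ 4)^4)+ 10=975/ 64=15.23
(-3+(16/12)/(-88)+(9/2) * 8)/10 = 2177/660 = 3.30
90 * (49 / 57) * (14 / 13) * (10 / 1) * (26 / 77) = 58800 / 209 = 281.34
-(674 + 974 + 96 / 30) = -8256 / 5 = -1651.20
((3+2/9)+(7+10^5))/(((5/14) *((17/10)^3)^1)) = 2520257600/44217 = 56997.48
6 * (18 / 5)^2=1944 / 25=77.76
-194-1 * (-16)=-178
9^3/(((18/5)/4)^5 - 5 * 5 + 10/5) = -72900000/2240951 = -32.53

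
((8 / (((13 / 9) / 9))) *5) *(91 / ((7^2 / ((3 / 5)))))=1944 / 7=277.71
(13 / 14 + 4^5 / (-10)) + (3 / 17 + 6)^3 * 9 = 694406711 / 343910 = 2019.15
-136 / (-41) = 136 / 41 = 3.32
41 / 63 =0.65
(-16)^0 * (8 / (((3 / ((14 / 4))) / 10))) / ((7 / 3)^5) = 3240 / 2401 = 1.35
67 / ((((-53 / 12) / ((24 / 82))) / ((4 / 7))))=-38592 / 15211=-2.54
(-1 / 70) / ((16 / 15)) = -3 / 224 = -0.01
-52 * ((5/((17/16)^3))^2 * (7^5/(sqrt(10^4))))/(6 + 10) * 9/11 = -2061939769344/265513259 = -7765.86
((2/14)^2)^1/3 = 1/147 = 0.01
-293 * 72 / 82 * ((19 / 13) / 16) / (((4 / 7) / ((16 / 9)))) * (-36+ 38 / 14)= 1297111 / 533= 2433.60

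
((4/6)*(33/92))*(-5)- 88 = -4103/46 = -89.20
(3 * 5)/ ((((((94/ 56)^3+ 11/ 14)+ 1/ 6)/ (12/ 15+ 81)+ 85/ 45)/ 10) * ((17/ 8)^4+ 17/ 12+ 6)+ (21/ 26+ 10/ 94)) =91002554508902400/ 38583653431096859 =2.36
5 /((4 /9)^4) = 32805 /256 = 128.14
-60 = -60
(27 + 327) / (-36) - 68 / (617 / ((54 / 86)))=-1576345 / 159186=-9.90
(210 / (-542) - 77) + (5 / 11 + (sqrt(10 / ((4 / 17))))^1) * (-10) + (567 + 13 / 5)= 7268678 / 14905 - 5 * sqrt(170)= 422.48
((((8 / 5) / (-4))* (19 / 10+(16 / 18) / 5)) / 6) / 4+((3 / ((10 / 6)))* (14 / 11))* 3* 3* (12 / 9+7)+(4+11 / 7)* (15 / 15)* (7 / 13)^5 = 291862674223 / 1696523400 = 172.04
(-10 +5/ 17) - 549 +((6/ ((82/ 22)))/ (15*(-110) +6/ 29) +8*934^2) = 38784480539989/ 5557878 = 6978289.29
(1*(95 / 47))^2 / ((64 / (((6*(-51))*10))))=-6904125 / 35344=-195.34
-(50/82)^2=-625/1681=-0.37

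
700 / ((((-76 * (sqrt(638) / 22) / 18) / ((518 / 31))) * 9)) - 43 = -181300 * sqrt(638) / 17081 - 43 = -311.10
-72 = -72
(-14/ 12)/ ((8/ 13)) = -91/ 48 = -1.90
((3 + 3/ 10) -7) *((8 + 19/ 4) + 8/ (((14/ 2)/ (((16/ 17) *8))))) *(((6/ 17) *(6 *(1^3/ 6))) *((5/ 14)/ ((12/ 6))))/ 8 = -0.62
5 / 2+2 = 9 / 2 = 4.50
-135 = -135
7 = 7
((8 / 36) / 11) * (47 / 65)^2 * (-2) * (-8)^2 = -565504 / 418275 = -1.35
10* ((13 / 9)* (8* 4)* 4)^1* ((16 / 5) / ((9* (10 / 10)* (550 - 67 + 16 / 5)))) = 20480 / 15147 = 1.35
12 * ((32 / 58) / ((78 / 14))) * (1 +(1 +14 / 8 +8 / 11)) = 22064 / 4147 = 5.32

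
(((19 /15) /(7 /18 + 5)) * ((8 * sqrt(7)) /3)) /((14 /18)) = 2736 * sqrt(7) /3395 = 2.13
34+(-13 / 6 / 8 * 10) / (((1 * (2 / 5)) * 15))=33.55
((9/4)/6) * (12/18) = 1/4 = 0.25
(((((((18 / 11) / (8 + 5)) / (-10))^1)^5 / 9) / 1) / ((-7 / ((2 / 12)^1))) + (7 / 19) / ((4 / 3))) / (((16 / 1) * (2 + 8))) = 27469296920773731 / 15906030978838000000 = 0.00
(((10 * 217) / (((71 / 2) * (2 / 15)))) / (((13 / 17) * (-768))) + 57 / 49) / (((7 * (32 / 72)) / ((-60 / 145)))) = -0.05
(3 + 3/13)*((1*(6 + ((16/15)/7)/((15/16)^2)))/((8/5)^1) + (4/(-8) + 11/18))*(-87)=-167359/150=-1115.73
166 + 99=265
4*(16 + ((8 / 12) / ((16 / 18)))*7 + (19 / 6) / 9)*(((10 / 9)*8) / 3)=186640 / 729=256.02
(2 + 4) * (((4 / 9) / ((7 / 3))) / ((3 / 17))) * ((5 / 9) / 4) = 170 / 189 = 0.90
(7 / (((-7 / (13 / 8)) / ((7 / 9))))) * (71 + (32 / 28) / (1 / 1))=-6565 / 72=-91.18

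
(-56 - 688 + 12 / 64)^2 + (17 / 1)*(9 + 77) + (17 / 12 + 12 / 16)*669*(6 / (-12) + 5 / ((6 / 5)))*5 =446433179 / 768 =581293.20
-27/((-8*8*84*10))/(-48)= -3/286720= -0.00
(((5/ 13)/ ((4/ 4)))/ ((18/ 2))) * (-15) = -25/ 39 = -0.64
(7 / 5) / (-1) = -7 / 5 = -1.40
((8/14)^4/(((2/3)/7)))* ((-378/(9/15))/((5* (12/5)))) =-2880/49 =-58.78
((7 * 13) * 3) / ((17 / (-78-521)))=-163527 / 17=-9619.24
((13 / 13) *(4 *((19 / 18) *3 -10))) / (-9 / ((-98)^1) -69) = 8036 / 20259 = 0.40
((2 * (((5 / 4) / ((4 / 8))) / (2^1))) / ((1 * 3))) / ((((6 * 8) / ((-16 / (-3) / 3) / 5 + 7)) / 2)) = 331 / 1296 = 0.26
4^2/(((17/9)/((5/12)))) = 60/17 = 3.53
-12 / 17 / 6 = -0.12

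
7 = 7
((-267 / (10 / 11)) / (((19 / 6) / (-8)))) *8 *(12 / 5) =6766848 / 475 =14246.00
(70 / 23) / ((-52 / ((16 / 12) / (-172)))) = 35 / 77142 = 0.00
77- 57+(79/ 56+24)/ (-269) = 299857/ 15064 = 19.91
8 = 8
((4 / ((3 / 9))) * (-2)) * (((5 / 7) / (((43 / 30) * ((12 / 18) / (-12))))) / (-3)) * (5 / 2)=-54000 / 301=-179.40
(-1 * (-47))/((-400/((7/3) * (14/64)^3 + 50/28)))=-0.21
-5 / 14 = -0.36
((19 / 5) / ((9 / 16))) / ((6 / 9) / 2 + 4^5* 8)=304 / 368655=0.00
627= 627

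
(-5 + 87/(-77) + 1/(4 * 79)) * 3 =-447225/24332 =-18.38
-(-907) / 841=907 / 841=1.08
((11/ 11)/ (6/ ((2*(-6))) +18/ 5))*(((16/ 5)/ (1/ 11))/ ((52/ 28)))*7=17248/ 403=42.80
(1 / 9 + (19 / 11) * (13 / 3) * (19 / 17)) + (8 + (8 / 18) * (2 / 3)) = 84686 / 5049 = 16.77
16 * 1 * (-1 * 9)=-144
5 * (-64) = -320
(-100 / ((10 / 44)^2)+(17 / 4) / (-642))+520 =-3636305 / 2568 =-1416.01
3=3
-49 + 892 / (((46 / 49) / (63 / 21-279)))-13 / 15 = -3934468 / 15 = -262297.87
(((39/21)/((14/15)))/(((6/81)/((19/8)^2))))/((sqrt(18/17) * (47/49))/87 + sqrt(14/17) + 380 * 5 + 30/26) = 12181361985/(256 * (611 * sqrt(34) + 18473 * sqrt(238) + 597040255)) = 0.08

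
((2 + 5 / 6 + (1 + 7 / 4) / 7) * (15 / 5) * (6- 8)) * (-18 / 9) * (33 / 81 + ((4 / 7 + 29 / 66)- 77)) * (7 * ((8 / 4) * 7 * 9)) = -85166899 / 33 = -2580815.12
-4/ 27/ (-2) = 2/ 27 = 0.07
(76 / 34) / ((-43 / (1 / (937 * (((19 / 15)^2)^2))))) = -101250 / 4698051473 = -0.00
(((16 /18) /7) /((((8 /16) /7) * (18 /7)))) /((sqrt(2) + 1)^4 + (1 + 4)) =44 /567 - 8 * sqrt(2) /189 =0.02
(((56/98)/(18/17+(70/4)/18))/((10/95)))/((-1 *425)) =-1368/217525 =-0.01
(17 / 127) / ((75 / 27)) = 153 / 3175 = 0.05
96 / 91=1.05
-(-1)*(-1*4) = -4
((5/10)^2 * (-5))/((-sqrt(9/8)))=5 * sqrt(2)/6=1.18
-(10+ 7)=-17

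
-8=-8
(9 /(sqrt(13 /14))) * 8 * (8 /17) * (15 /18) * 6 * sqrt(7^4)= 141120 * sqrt(182) /221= 8614.54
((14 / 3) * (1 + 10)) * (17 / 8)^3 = 378301 / 768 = 492.58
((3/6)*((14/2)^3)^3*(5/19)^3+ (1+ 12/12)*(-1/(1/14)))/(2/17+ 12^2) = 12249269301/4801300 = 2551.24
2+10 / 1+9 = 21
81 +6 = 87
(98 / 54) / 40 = 49 / 1080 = 0.05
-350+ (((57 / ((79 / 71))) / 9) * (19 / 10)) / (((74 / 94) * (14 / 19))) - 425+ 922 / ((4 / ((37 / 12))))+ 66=16657157 / 818440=20.35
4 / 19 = 0.21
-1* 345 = -345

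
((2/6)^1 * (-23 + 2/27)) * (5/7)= -3095/567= -5.46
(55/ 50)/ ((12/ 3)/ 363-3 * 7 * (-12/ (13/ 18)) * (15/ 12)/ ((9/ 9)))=51909/ 20582620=0.00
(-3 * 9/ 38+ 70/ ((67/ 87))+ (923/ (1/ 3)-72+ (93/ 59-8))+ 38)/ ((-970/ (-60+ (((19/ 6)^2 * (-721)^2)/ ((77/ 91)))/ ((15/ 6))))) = -68863319927250551/ 9616700280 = -7160805.47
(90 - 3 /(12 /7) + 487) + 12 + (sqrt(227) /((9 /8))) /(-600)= 2349 /4 - sqrt(227) /675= 587.23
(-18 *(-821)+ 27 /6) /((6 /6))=29565 /2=14782.50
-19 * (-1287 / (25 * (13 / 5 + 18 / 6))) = 24453 / 140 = 174.66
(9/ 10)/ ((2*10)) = 9/ 200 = 0.04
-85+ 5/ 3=-250/ 3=-83.33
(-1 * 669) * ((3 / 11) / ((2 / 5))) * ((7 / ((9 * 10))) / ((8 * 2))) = -1561 / 704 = -2.22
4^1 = 4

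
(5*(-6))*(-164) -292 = 4628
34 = 34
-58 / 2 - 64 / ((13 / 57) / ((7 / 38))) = -1049 / 13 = -80.69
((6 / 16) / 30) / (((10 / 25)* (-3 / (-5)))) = 5 / 96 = 0.05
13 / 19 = 0.68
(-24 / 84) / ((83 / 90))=-180 / 581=-0.31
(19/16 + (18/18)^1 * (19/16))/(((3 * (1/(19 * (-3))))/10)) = -1805/4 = -451.25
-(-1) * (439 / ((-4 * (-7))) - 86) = -1969 / 28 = -70.32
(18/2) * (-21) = -189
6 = 6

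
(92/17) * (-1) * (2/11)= -184/187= -0.98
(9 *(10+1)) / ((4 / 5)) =123.75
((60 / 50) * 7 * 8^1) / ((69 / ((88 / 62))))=4928 / 3565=1.38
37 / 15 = 2.47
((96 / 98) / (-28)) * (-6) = 0.21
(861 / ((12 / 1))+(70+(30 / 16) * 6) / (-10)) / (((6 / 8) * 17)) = 509 / 102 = 4.99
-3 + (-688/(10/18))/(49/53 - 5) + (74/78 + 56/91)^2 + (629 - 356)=4382861/7605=576.31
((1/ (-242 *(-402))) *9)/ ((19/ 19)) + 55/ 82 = 0.67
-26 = -26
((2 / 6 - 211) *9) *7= -13272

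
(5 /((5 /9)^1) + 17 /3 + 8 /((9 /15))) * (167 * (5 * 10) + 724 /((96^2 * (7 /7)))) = 134670067 /576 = 233802.20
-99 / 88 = -9 / 8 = -1.12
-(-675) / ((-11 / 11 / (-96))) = 64800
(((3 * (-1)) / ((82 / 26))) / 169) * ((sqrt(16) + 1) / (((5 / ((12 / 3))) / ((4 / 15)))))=-16 / 2665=-0.01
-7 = -7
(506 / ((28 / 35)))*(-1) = -1265 / 2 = -632.50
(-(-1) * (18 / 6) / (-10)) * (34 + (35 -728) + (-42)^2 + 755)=-558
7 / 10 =0.70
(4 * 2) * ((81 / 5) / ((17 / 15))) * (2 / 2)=1944 / 17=114.35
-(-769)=769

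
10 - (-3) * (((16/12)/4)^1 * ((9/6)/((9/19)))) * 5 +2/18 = 467/18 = 25.94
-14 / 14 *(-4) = 4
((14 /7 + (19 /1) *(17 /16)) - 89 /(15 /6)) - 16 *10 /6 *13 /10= -11539 /240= -48.08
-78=-78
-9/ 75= -3/ 25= -0.12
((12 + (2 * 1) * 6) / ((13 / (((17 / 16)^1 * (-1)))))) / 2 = -51 / 52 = -0.98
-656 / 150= -328 / 75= -4.37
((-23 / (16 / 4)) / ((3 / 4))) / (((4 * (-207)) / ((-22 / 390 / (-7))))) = 11 / 147420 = 0.00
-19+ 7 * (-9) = -82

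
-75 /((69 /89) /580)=-1290500 /23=-56108.70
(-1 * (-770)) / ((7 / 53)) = 5830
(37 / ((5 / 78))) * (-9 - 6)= -8658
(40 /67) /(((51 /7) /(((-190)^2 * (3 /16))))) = 631750 /1139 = 554.65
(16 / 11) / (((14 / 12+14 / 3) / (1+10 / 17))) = 2592 / 6545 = 0.40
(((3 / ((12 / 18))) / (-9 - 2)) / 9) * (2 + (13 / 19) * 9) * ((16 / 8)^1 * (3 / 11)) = -465 / 2299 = -0.20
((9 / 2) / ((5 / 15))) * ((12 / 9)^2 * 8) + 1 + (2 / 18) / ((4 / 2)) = 3475 / 18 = 193.06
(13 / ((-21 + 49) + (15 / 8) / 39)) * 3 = 4056 / 2917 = 1.39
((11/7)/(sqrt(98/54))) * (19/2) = 11.08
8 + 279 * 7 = 1961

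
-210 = -210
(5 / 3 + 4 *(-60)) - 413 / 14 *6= -1246 / 3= -415.33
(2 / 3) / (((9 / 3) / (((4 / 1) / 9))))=8 / 81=0.10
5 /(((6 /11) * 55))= 1 /6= 0.17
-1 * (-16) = 16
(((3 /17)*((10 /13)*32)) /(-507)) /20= -16 /37349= -0.00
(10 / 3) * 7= 70 / 3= 23.33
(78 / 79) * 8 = 7.90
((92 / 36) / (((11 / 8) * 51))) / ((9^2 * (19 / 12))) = 736 / 2590137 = 0.00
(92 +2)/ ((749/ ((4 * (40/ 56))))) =1880/ 5243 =0.36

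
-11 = -11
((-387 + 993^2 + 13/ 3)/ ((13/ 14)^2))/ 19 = 579571804/ 9633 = 60165.24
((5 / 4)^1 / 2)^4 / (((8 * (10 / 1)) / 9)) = 1125 / 65536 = 0.02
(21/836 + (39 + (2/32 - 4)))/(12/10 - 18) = -195555/93632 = -2.09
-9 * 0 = 0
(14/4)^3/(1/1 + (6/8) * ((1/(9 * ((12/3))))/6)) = 12348/289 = 42.73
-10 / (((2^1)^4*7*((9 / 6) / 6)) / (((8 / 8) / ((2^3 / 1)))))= -5 / 112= -0.04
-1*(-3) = 3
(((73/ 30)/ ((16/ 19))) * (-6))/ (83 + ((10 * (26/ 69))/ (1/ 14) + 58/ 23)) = -95703/ 763280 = -0.13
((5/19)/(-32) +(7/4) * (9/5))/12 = 9551/36480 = 0.26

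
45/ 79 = 0.57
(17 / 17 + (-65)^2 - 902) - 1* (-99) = 3423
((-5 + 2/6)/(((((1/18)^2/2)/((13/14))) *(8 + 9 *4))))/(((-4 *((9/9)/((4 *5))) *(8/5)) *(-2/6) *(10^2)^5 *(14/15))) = -3159/49280000000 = -0.00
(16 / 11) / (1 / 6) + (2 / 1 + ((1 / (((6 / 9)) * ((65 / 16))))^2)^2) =2110023286 / 196356875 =10.75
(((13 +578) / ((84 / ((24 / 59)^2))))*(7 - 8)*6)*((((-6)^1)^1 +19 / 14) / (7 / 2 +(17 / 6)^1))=16595280 / 3240811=5.12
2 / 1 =2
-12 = -12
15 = 15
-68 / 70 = -0.97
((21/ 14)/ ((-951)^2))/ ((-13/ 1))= -1/ 7838142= -0.00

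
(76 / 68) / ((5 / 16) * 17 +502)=304 / 137989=0.00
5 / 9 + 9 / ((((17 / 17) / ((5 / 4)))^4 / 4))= 88.45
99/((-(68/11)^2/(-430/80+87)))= -211.46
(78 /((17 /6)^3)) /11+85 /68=337607 /216172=1.56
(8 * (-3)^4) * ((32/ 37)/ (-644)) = -5184/ 5957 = -0.87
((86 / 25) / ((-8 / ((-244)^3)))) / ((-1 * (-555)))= 156162928 / 13875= 11254.99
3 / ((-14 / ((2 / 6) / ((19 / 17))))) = -17 / 266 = -0.06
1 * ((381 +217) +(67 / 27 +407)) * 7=190414 / 27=7052.37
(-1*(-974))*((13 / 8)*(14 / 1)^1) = 44317 / 2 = 22158.50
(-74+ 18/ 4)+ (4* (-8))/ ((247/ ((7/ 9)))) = -309445/ 4446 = -69.60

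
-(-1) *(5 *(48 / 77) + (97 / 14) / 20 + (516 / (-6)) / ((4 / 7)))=-452873 / 3080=-147.04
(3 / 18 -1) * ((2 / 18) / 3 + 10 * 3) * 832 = -1686880 / 81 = -20825.68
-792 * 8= -6336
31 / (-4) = -31 / 4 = -7.75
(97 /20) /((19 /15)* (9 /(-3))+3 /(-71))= -6887 /5456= -1.26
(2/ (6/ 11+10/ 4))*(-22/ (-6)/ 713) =484/ 143313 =0.00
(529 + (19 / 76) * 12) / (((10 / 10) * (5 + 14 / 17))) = 9044 / 99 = 91.35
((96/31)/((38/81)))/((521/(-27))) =-104976/306869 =-0.34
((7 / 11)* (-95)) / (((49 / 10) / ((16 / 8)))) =-1900 / 77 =-24.68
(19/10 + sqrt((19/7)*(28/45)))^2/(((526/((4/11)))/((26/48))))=247*sqrt(95)/1301850 + 61997/31244400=0.00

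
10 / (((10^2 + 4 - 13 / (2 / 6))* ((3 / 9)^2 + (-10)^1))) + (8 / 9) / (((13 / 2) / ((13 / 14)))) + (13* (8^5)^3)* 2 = 66680225714103394234 / 72891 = 914793674309632.11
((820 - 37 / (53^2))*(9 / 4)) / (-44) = -20730087 / 494384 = -41.93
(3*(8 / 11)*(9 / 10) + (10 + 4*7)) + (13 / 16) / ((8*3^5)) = 68367307 / 1710720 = 39.96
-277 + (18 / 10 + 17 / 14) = -19179 / 70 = -273.99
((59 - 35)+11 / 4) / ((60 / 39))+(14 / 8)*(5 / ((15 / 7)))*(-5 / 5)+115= 30793 / 240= 128.30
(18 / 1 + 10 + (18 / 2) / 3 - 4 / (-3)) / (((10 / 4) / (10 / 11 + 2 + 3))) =2522 / 33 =76.42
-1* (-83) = 83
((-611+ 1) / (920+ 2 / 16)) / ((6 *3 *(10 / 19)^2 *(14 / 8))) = -176168 / 2318715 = -0.08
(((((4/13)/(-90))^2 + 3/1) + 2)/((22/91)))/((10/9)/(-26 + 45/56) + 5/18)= 16900821133/190958625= 88.51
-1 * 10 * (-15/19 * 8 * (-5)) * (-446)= 2676000/19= 140842.11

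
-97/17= -5.71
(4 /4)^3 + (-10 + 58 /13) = -59 /13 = -4.54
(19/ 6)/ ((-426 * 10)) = -19/ 25560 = -0.00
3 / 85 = 0.04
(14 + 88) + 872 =974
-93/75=-31/25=-1.24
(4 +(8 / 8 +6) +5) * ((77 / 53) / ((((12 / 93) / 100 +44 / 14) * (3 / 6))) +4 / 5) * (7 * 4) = 3491413632 / 4520105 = 772.42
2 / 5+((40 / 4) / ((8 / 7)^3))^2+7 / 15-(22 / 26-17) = 791052859 / 12779520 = 61.90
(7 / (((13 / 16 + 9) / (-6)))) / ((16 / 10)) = -420 / 157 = -2.68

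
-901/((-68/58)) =1537/2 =768.50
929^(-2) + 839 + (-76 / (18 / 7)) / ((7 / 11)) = 6156071462 / 7767369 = 792.56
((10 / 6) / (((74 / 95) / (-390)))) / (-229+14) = 6175 / 1591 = 3.88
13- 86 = -73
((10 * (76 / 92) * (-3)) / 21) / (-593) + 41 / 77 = 561289 / 1050203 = 0.53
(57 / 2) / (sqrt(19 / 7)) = 3* sqrt(133) / 2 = 17.30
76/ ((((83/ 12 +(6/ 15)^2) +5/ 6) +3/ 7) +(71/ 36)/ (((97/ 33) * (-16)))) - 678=-18085689966/ 27040397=-668.84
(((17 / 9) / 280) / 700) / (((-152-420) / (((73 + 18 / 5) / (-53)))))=6511 / 267387120000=0.00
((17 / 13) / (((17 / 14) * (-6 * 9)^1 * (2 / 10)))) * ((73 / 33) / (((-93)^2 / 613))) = -1566215 / 100181367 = -0.02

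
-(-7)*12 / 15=28 / 5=5.60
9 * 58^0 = 9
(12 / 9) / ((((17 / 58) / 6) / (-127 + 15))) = -51968 / 17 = -3056.94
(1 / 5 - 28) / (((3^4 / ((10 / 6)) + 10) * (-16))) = 139 / 4688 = 0.03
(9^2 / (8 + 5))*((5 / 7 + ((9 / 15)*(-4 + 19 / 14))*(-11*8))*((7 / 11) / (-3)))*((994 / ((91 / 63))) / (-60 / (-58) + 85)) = -34386160662 / 23191025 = -1482.74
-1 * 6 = -6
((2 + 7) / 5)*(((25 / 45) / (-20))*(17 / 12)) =-17 / 240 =-0.07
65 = 65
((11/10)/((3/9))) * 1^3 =33/10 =3.30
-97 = -97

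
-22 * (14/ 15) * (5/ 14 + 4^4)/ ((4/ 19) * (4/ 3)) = -750101/ 40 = -18752.52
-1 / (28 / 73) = -73 / 28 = -2.61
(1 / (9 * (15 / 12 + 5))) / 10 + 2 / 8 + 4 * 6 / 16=7883 / 4500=1.75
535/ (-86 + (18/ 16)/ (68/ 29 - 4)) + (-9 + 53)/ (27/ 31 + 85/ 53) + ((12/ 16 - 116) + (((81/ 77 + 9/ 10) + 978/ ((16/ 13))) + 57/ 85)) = 23404992598131/ 33743977960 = 693.61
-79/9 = -8.78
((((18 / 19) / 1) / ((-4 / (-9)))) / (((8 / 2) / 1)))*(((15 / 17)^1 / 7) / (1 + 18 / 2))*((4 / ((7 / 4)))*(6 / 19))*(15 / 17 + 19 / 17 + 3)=7290 / 300713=0.02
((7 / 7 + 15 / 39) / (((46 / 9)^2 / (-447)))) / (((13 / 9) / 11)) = -32260437 / 178802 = -180.43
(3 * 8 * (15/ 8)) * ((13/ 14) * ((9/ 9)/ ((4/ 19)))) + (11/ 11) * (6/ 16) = 1392/ 7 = 198.86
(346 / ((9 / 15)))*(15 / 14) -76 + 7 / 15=56944 / 105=542.32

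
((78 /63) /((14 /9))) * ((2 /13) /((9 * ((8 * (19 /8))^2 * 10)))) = 1 /265335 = 0.00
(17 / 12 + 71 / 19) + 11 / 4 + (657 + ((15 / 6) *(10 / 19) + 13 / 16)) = 608333 / 912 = 667.03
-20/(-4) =5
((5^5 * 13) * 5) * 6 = 1218750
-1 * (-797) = 797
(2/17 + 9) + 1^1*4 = 223/17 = 13.12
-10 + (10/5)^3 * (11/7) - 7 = -31/7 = -4.43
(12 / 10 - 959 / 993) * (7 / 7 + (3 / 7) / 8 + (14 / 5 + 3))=2231797 / 1390200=1.61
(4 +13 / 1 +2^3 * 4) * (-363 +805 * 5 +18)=180320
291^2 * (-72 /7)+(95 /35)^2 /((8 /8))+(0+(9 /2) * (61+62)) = -85303483 /98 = -870443.70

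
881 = 881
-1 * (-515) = 515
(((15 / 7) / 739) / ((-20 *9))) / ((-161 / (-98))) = -1 / 101982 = -0.00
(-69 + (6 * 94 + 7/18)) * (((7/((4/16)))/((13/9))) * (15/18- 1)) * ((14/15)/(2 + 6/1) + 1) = -4182073/2340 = -1787.21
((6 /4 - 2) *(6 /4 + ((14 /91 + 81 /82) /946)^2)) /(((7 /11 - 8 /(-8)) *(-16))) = 1525416230233 /53250842151936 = 0.03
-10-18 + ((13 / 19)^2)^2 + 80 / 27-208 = -819208585 / 3518667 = -232.82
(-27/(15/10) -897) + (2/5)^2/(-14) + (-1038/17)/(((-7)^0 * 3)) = -935.36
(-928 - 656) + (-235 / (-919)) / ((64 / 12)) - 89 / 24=-70034875 / 44112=-1587.66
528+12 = 540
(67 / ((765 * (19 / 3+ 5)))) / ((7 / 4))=134 / 30345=0.00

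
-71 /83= -0.86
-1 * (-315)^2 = -99225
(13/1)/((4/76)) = 247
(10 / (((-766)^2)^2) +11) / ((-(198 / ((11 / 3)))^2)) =-631184773151 / 167321345318496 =-0.00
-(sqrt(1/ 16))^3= -1/ 64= -0.02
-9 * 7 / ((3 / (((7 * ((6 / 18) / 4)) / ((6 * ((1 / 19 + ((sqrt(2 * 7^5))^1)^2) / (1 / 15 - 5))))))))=34447 / 114960060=0.00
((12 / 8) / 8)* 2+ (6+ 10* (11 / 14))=797 / 56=14.23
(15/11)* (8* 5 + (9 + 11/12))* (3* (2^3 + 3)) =8985/4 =2246.25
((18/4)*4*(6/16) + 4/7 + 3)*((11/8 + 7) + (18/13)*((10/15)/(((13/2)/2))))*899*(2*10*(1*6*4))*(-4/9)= -60832147540/3549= -17140644.56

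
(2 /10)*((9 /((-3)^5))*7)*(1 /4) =-7 /540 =-0.01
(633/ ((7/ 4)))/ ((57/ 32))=27008/ 133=203.07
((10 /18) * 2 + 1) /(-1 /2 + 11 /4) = 76 /81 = 0.94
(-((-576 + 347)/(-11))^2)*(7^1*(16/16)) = -367087/121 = -3033.78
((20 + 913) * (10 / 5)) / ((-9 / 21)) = -4354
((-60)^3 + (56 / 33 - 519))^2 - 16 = 51052039577617 / 1089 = 46879742495.52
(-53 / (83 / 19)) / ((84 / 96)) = -8056 / 581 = -13.87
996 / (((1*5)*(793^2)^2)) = 996 / 1977255324005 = 0.00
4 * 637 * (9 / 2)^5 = 37614213 / 8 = 4701776.62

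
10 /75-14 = -208 /15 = -13.87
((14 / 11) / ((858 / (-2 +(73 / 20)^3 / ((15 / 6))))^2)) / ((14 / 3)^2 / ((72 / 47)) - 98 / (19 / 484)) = -20830000135419 / 98204858351600000000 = -0.00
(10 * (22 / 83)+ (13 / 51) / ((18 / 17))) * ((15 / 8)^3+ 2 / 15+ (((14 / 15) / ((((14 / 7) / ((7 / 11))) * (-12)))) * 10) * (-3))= 8175301781 / 378639360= 21.59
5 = 5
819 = 819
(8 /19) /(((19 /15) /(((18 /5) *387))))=167184 /361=463.11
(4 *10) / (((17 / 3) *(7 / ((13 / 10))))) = 156 / 119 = 1.31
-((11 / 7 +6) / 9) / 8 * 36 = -53 / 14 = -3.79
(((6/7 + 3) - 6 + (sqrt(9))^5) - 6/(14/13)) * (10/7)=16470/49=336.12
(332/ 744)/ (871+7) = 83/ 163308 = 0.00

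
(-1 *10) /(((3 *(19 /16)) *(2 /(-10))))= 800 /57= 14.04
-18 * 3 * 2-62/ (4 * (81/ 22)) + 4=-8765/ 81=-108.21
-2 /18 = -1 /9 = -0.11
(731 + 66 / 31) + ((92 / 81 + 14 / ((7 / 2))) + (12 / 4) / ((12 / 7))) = 7432709 / 10044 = 740.01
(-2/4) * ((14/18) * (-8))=28/9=3.11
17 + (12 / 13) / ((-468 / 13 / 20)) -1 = 604 / 39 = 15.49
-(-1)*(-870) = -870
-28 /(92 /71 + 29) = -1988 /2151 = -0.92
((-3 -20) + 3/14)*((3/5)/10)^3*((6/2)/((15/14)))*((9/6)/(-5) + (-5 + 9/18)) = 25839/390625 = 0.07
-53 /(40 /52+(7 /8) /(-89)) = -490568 /7029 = -69.79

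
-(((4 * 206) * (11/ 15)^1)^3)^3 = -10741322105697920643746640.00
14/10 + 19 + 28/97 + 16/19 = 198406/9215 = 21.53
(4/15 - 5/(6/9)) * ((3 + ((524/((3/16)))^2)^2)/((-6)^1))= 1072172866692238843/14580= 73537233655160.41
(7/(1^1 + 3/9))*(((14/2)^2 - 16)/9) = 77/4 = 19.25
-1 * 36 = -36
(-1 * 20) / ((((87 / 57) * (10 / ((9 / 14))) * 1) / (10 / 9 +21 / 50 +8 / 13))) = -8227 / 4550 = -1.81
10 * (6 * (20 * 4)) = 4800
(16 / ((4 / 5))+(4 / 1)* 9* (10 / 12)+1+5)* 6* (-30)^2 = 302400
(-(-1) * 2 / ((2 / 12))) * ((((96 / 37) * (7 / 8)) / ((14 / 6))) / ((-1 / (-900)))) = 388800 / 37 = 10508.11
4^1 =4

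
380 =380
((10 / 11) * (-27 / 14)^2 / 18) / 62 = 405 / 133672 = 0.00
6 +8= 14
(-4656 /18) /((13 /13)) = -776 /3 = -258.67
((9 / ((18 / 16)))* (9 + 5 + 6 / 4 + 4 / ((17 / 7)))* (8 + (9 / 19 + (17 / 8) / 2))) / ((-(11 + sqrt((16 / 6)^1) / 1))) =-55773861 / 458660 + 1690117* sqrt(6) / 229330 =-103.55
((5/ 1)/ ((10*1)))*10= 5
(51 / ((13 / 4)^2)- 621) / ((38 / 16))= -833064 / 3211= -259.44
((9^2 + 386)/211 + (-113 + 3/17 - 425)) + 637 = 363685/3587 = 101.39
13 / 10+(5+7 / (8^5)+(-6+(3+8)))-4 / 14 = 12632309 / 1146880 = 11.01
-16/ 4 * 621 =-2484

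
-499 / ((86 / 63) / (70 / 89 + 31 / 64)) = -227572443 / 489856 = -464.57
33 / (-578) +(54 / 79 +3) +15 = 850521 / 45662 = 18.63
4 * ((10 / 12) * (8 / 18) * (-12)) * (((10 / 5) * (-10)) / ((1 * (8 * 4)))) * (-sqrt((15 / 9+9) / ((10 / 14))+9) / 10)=-2 * sqrt(5385) / 27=-5.44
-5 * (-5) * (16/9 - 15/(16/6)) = -6925/72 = -96.18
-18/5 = -3.60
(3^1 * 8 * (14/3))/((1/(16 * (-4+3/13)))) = -87808/13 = -6754.46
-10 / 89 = -0.11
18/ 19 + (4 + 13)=341/ 19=17.95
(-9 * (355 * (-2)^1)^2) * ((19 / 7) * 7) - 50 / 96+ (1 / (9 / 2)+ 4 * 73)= -12412916395 / 144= -86200808.30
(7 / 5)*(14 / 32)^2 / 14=49 / 2560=0.02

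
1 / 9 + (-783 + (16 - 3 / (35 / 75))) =-48719 / 63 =-773.32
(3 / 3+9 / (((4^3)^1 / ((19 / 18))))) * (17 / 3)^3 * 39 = 8149.95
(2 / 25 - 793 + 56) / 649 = -18423 / 16225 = -1.14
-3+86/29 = -1/29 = -0.03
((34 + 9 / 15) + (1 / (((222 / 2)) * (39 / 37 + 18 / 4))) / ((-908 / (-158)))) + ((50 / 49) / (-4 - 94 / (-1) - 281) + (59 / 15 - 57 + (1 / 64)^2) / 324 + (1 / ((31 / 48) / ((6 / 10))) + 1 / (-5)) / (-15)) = 30877483656795659993 / 898056761488588800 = 34.38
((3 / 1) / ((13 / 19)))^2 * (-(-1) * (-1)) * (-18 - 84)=331398 / 169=1960.93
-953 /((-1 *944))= 953 /944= 1.01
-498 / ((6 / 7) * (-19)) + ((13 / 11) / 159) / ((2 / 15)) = 678681 / 22154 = 30.63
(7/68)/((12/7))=49/816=0.06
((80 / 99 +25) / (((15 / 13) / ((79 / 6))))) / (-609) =-74971 / 155034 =-0.48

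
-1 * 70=-70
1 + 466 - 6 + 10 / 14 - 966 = -3530 / 7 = -504.29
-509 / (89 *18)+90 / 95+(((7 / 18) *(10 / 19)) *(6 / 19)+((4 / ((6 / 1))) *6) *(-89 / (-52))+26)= 252163189 / 7518186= 33.54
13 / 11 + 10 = 123 / 11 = 11.18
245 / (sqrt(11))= 245* sqrt(11) / 11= 73.87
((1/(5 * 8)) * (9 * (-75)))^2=18225/64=284.77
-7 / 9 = -0.78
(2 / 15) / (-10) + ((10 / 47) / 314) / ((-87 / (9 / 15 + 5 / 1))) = -0.01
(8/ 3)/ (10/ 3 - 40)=-4/ 55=-0.07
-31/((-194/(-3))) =-93/194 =-0.48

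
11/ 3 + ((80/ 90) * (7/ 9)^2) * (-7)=-71/ 729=-0.10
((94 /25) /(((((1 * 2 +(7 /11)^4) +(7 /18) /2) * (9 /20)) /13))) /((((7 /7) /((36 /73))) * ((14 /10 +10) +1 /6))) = 61832339712 /31488332825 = 1.96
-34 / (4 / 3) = -51 / 2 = -25.50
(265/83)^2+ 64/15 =1494271/103335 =14.46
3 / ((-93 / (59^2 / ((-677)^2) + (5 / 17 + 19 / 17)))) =-11059073 / 241539383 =-0.05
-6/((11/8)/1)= -4.36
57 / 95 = 3 / 5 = 0.60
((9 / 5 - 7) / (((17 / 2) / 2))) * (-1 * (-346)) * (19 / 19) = -35984 / 85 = -423.34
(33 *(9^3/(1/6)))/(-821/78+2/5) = -5117580/359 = -14255.10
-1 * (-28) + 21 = 49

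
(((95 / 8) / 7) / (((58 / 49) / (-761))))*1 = -506065 / 464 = -1090.66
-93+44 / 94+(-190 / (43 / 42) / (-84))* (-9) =-112.42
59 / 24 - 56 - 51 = -2509 / 24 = -104.54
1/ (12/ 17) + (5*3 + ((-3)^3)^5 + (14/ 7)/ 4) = -172186681/ 12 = -14348890.08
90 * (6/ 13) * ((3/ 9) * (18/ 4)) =810/ 13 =62.31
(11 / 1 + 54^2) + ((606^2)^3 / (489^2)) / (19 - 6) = 15932163486.34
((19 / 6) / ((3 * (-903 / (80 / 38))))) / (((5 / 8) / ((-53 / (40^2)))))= 53 / 406350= 0.00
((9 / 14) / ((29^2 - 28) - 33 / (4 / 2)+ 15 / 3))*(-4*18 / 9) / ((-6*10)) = 0.00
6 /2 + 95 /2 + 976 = 2053 /2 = 1026.50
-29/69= -0.42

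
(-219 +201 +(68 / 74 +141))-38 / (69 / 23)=12349 / 111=111.25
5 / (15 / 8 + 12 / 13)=1.79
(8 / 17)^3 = 0.10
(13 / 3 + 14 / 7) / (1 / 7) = 133 / 3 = 44.33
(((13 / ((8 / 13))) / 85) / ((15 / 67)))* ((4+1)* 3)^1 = 11323 / 680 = 16.65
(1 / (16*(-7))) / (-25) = 1 / 2800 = 0.00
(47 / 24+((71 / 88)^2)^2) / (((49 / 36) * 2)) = 1285668201 / 1469253632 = 0.88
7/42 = 0.17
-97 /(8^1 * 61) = -97 /488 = -0.20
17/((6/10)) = 85/3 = 28.33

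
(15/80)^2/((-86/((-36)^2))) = -729/1376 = -0.53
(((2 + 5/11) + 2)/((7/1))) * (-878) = -6146/11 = -558.73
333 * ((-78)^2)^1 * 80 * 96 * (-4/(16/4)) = -15559464960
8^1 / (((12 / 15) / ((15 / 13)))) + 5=215 / 13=16.54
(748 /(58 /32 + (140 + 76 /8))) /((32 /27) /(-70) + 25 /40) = 10053120 /1236593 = 8.13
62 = 62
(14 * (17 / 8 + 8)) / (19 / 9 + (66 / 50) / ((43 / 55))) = 1097145 / 29408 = 37.31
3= 3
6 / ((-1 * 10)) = -3 / 5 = -0.60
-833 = -833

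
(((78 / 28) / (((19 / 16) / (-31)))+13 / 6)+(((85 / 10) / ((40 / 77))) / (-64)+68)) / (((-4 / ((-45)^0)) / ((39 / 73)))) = 74647703 / 198840320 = 0.38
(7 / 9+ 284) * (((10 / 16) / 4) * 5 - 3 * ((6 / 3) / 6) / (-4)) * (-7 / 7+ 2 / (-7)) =-84579 / 224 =-377.58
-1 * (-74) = 74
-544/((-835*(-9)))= -544/7515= -0.07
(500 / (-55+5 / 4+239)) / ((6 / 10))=10000 / 2223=4.50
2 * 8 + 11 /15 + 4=311 /15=20.73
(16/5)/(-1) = -16/5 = -3.20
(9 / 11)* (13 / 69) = 39 / 253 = 0.15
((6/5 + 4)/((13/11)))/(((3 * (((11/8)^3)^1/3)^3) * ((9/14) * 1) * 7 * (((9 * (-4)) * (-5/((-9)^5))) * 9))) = -97844723712/5358972025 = -18.26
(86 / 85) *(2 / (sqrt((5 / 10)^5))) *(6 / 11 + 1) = 688 *sqrt(2) / 55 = 17.69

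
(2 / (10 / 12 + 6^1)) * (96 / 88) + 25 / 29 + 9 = 133162 / 13079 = 10.18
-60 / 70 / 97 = -6 / 679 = -0.01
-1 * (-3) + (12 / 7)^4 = 27939 / 2401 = 11.64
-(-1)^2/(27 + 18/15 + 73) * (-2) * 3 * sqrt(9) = 45/253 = 0.18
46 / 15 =3.07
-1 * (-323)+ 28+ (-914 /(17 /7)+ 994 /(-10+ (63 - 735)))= -155420 /5797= -26.81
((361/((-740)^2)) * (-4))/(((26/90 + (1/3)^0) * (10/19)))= -61731/15880400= -0.00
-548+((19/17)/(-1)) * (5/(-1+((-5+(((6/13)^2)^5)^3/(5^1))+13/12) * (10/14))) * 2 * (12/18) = -7758236780108331323026894979507310950444/14208236375468552440520700815242070423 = -546.04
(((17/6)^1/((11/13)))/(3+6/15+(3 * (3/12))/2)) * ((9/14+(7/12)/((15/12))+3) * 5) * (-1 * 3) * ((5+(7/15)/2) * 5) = -149717555/104643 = -1430.75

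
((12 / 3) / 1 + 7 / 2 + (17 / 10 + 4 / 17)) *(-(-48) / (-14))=-19248 / 595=-32.35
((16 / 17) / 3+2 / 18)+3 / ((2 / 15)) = 7015 / 306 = 22.92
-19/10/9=-0.21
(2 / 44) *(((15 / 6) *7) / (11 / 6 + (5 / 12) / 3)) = 315 / 781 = 0.40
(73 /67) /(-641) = -73 /42947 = -0.00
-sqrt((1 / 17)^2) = -1 / 17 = -0.06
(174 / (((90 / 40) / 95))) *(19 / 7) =418760 / 21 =19940.95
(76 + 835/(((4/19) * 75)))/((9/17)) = 131461/540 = 243.45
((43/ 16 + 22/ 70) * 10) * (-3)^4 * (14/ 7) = 136161/ 28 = 4862.89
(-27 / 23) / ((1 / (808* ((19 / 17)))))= -414504 / 391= -1060.11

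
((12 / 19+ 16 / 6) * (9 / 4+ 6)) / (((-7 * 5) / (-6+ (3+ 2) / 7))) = 19129 / 4655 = 4.11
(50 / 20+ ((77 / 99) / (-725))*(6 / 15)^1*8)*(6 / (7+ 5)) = 162901 / 130500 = 1.25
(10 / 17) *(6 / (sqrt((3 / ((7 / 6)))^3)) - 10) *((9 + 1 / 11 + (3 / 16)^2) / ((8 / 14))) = -4497325 / 47872 + 6296255 *sqrt(14) / 1723392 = -80.27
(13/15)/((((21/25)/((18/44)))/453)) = 29445/154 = 191.20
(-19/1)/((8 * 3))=-19/24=-0.79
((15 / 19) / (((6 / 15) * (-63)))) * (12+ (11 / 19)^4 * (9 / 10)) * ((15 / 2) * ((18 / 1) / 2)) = -3548315025 / 138661544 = -25.59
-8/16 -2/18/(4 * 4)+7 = 935/144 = 6.49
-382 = -382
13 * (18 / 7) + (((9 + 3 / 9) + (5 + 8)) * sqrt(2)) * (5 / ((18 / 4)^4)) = 5360 * sqrt(2) / 19683 + 234 / 7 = 33.81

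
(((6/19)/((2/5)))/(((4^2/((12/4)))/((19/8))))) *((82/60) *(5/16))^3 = 344605/12582912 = 0.03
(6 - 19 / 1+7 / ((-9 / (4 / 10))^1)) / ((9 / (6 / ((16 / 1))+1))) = -2.03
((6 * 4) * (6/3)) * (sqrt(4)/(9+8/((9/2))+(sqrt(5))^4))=432/161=2.68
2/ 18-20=-179/ 9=-19.89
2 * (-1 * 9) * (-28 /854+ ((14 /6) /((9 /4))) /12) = -0.97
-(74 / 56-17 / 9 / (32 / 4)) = -547 / 504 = -1.09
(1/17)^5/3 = 1/4259571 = 0.00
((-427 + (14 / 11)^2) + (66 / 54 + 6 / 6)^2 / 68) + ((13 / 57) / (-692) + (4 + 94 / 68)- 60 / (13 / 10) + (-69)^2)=122314375179335 / 28478844108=4294.92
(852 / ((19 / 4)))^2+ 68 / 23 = 267157220 / 8303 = 32175.99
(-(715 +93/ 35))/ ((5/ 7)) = -25118/ 25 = -1004.72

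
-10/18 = -5/9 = -0.56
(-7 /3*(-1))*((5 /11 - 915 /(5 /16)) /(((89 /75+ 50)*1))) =-5635525 /42229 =-133.45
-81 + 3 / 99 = -2672 / 33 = -80.97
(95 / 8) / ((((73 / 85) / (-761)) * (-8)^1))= 6145075 / 4672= 1315.30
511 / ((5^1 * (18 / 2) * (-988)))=-511 / 44460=-0.01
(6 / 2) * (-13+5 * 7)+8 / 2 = 70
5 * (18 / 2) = 45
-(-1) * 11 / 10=11 / 10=1.10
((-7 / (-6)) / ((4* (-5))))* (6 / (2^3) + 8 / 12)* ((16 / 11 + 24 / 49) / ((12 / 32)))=-4454 / 10395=-0.43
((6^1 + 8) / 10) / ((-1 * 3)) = -7 / 15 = -0.47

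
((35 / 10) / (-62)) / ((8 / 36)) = -0.25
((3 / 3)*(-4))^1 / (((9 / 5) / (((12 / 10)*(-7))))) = 56 / 3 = 18.67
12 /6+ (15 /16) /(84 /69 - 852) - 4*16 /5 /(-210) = 338580091 /164371200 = 2.06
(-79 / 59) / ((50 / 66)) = -2607 / 1475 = -1.77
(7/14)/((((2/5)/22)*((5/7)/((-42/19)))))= -1617/19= -85.11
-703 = -703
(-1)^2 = 1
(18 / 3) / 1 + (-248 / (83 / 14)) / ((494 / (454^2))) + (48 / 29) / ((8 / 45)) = -17438.34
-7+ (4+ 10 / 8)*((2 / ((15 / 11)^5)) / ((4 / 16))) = 482839 / 253125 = 1.91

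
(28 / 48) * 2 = 7 / 6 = 1.17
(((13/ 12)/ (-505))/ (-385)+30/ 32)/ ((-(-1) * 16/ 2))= 8749177/ 74659200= 0.12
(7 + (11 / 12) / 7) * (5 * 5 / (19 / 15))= 74875 / 532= 140.74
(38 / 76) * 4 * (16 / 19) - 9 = -139 / 19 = -7.32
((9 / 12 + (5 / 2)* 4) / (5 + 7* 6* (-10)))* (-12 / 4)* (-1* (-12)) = 387 / 415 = 0.93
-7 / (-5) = 7 / 5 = 1.40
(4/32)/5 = 1/40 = 0.02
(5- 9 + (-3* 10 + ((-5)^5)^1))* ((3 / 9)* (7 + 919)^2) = -902922228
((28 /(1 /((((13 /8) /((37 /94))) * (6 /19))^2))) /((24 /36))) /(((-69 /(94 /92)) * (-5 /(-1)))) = -1105403481 /5228731220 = -0.21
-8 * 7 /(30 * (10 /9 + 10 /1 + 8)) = -21 /215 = -0.10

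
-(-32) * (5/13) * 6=960/13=73.85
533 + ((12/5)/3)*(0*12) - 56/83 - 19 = 513.33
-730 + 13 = -717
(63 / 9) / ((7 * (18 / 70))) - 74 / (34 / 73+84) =83596 / 27747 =3.01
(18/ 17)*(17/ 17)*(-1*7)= -126/ 17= -7.41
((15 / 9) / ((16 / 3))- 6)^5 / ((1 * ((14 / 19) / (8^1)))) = -16938015367 / 262144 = -64613.40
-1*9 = -9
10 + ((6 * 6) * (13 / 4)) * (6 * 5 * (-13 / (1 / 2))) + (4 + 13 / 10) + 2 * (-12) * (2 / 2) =-91268.70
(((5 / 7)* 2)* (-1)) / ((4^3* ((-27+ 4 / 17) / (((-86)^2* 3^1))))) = 94299 / 5096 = 18.50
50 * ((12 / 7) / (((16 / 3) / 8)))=900 / 7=128.57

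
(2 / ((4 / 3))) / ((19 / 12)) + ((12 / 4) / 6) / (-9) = 305 / 342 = 0.89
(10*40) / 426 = 200 / 213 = 0.94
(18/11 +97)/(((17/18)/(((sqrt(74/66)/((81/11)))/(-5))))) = -434*sqrt(1221)/5049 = -3.00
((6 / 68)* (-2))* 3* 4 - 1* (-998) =16930 / 17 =995.88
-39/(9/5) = -65/3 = -21.67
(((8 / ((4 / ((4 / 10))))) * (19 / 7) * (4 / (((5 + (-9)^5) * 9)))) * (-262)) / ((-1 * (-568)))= 2489 / 330129765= 0.00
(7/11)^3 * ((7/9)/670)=2401/8025930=0.00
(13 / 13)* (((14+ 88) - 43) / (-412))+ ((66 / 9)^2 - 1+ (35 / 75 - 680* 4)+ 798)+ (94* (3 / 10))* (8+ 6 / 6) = -29943931 / 18540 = -1615.10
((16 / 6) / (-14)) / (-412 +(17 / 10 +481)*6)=-20 / 260841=-0.00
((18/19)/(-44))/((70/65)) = -0.02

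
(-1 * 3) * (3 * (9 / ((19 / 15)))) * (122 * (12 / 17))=-1778760 / 323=-5507.00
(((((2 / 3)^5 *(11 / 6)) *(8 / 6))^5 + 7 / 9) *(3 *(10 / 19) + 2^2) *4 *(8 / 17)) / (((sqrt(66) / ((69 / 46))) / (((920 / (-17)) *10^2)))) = -3049360772128649600960000 *sqrt(66) / 3021955355524681302507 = -8197.71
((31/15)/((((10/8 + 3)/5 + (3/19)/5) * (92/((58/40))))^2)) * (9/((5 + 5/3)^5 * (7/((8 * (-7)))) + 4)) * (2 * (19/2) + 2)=-20583236997/270732631448000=-0.00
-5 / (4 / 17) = -85 / 4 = -21.25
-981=-981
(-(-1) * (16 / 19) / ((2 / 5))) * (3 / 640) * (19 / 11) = 3 / 176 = 0.02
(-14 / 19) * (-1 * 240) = 3360 / 19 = 176.84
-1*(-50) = 50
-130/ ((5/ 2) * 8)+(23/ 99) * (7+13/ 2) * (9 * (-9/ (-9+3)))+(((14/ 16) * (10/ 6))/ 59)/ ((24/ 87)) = 4477229/ 124608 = 35.93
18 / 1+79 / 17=385 / 17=22.65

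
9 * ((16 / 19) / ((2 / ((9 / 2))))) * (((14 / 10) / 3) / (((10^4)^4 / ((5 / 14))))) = 27 / 95000000000000000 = 0.00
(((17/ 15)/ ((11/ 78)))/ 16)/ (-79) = -221/ 34760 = -0.01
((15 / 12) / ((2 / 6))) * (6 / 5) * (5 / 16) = 45 / 32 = 1.41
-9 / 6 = -3 / 2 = -1.50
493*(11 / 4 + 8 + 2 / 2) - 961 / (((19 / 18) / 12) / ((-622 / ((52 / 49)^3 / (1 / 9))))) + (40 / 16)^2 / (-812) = 86439713067105 / 135581264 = 637549.10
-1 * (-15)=15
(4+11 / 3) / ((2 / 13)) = 299 / 6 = 49.83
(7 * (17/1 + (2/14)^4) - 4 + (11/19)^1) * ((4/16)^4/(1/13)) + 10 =26475731/1668352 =15.87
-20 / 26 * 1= -10 / 13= -0.77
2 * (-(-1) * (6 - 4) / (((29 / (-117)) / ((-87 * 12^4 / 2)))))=14556672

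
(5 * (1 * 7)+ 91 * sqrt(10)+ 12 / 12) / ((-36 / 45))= -455 * sqrt(10) / 4 - 45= -404.71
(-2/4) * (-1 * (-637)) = -318.50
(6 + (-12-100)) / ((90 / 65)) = -689 / 9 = -76.56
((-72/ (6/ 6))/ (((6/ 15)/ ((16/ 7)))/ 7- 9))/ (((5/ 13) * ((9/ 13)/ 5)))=54080/ 359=150.64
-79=-79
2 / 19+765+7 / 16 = 232725 / 304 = 765.54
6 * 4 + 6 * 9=78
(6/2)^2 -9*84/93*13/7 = -189/31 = -6.10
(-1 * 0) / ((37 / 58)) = 0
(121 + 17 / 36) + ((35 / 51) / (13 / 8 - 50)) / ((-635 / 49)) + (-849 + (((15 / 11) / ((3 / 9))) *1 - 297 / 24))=-162305664421 / 220580712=-735.81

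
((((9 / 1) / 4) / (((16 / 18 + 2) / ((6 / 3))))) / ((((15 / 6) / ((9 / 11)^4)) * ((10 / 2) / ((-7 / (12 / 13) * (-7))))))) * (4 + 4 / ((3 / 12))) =8680203 / 146410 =59.29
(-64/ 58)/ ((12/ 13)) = -104/ 87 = -1.20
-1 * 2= -2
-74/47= -1.57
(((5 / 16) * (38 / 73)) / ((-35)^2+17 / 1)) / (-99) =-95 / 71807472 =-0.00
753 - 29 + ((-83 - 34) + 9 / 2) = 1223 / 2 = 611.50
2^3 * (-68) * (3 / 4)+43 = -365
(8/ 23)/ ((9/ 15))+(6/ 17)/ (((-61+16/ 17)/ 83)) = 6478/ 70449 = 0.09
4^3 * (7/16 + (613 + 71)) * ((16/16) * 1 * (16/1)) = 700864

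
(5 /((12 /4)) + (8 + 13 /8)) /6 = 271 /144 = 1.88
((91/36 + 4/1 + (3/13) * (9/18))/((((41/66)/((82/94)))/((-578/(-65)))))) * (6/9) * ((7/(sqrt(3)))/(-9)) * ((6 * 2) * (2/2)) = -298.00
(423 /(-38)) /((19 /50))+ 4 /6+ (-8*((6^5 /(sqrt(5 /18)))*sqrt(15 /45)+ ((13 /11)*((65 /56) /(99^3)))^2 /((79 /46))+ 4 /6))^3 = -385302533993567906799355797138380030858644904528*sqrt(30) /6668864583126551938621130726232225-736054573360882974923590159465682521956040038870034907832406845302851 /9906410218388353965368360096761278728591784633009358153920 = -316528303916192.02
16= 16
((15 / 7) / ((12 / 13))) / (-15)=-13 / 84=-0.15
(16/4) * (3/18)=2/3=0.67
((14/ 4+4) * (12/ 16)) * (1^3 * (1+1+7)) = 405/ 8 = 50.62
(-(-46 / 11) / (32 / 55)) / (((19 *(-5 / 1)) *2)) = -23 / 608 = -0.04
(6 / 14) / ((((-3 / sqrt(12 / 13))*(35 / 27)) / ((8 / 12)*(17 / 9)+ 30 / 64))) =-1493*sqrt(39) / 50960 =-0.18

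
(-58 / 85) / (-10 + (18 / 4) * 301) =-116 / 228565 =-0.00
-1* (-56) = 56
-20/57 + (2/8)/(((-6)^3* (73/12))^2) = -46042541/131221296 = -0.35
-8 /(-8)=1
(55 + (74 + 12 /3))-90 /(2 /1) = 88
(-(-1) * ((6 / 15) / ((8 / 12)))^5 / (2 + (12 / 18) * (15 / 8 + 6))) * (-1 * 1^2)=-972 / 90625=-0.01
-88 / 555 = -0.16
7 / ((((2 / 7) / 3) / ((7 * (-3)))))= -3087 / 2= -1543.50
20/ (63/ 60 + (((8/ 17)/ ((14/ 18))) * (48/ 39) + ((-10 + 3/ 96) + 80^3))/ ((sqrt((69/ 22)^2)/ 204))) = 418600/ 697003784679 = 0.00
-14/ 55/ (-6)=7/ 165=0.04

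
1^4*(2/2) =1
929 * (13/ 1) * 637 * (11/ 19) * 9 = 761611851/ 19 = 40084834.26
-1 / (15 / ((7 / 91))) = -1 / 195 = -0.01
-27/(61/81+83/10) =-2.98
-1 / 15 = -0.07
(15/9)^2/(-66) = -25/594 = -0.04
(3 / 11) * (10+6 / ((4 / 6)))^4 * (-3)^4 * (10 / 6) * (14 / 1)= 738920070 / 11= 67174551.82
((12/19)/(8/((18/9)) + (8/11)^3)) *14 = 55902/27721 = 2.02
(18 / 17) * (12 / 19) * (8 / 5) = 1728 / 1615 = 1.07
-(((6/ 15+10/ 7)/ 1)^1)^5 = -1073741824/ 52521875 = -20.44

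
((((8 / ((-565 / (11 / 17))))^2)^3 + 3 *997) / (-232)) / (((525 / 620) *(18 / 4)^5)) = -1164882992963735121148087294864 / 141183537486023221459886340703125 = -0.01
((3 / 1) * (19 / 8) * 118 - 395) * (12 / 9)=1783 / 3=594.33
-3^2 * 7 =-63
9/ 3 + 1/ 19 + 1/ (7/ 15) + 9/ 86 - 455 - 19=-5360989/ 11438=-468.70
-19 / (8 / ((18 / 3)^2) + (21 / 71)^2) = -862011 / 14051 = -61.35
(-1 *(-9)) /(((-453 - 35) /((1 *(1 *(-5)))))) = 45 /488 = 0.09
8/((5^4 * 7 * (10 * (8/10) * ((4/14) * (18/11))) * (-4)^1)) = -11/90000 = -0.00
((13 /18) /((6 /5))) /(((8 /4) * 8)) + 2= 3521 /1728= 2.04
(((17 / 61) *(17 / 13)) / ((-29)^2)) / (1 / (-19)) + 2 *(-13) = -17345229 / 666913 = -26.01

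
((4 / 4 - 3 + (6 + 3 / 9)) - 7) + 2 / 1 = -2 / 3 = -0.67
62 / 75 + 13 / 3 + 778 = 19579 / 25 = 783.16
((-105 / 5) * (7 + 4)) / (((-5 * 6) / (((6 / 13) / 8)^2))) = 693 / 27040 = 0.03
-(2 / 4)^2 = -1 / 4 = -0.25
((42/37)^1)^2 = 1764/1369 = 1.29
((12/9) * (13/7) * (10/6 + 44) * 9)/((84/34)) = 60554/147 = 411.93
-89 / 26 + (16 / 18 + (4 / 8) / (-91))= -160 / 63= -2.54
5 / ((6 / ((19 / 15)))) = 19 / 18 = 1.06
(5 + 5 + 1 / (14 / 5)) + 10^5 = 1400145 / 14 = 100010.36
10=10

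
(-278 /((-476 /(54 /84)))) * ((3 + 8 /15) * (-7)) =-9.29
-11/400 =-0.03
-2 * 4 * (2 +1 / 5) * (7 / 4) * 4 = -616 / 5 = -123.20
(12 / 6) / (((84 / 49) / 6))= 7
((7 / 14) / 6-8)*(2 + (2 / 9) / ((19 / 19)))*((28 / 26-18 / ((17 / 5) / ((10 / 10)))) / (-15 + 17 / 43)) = -4759025 / 936819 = -5.08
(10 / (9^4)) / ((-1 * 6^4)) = -5 / 4251528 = -0.00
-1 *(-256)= 256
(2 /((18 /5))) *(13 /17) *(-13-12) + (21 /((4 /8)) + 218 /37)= 210991 /5661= 37.27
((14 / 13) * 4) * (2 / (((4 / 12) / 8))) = 2688 / 13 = 206.77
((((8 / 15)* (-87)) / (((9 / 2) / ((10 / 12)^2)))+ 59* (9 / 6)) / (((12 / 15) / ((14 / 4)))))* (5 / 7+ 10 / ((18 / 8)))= 1835.79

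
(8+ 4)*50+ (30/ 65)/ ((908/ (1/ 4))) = 14164803/ 23608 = 600.00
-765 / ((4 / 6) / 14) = -16065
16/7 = 2.29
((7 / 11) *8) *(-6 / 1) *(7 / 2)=-1176 / 11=-106.91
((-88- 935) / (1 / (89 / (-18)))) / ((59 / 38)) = 576631 / 177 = 3257.80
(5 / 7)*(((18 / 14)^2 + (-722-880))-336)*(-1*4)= 1897620 / 343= 5532.42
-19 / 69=-0.28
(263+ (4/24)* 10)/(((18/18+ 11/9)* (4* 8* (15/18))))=3573/800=4.47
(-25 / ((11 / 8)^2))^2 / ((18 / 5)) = 6400000 / 131769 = 48.57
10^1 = 10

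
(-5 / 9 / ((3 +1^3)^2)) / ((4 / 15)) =-25 / 192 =-0.13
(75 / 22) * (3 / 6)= 75 / 44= 1.70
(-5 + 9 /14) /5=-61 /70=-0.87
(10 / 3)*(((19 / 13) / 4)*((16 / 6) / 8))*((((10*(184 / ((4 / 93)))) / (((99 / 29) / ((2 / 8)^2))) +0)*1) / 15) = 1964315 / 92664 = 21.20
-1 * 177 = -177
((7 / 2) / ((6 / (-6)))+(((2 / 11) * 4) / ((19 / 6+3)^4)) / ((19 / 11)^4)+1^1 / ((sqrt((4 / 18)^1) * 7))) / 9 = -1709670150151 / 4396365642258+sqrt(2) / 42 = -0.36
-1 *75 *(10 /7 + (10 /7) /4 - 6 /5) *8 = -2460 /7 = -351.43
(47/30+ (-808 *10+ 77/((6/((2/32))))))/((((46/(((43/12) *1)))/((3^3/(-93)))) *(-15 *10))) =-1792713/1472000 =-1.22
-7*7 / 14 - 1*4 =-15 / 2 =-7.50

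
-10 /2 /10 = -1 /2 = -0.50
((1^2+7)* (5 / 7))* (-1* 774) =-4422.86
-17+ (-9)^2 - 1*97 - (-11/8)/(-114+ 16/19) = -567809/17200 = -33.01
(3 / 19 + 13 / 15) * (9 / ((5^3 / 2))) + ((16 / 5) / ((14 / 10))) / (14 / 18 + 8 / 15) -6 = -20152674 / 4904375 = -4.11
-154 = -154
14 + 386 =400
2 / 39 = 0.05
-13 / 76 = -0.17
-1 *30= -30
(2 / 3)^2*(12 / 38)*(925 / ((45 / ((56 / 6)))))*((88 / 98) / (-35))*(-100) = 5209600 / 75411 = 69.08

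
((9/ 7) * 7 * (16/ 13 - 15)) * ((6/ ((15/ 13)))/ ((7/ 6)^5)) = -25054272/ 84035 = -298.14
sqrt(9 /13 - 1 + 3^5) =sqrt(41015) /13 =15.58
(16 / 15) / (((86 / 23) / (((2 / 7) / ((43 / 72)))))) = 8832 / 64715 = 0.14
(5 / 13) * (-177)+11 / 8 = -6937 / 104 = -66.70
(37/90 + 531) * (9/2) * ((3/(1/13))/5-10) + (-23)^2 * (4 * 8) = 1166703/100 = 11667.03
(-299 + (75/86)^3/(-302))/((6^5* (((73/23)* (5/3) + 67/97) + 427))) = -11648863603823/131169797567248896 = -0.00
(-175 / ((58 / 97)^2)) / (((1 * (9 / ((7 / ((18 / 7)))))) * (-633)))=80682175 / 344964744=0.23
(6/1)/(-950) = -3/475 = -0.01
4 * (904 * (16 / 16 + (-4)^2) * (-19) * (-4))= 4671872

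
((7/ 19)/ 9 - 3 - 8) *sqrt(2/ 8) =-937/ 171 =-5.48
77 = 77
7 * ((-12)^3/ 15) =-806.40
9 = 9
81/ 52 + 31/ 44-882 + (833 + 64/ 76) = -249397/ 5434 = -45.90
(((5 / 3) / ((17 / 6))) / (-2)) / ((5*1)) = -1 / 17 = -0.06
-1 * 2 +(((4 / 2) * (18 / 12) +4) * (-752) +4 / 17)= -89518 / 17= -5265.76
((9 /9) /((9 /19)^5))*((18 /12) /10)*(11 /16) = 27237089 /6298560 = 4.32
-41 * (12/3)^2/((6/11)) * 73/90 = -131692/135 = -975.50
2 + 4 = 6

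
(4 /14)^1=2 /7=0.29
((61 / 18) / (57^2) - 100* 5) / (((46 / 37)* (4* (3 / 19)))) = -1081914743 / 1699056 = -636.77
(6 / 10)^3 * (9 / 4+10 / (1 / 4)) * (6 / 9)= 1521 / 250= 6.08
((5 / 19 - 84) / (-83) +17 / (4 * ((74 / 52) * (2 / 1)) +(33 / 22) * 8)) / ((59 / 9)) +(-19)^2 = 537810559 / 1488688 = 361.26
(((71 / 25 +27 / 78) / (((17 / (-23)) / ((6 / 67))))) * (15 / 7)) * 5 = -428697 / 103649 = -4.14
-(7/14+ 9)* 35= -665/2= -332.50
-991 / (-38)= 991 / 38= 26.08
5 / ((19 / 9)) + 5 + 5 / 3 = 515 / 57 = 9.04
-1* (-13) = 13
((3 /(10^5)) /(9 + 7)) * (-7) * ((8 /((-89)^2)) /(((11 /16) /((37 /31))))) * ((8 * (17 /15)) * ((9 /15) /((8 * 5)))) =-13209 /4220407812500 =-0.00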